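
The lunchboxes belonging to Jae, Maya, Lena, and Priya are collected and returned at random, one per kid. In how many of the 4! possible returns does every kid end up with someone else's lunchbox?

Let Aᵢ be the assignments in which kid i gets their own lunchbox. We want the size of the complement of A₁∪…∪A_4.
By inclusion–exclusion this is Σ_{j=0}^{4} (−1)^j C(4,j)·(4−j)!.
Computing: 24 − 24 + 12 − 4 + 1 = 9.

9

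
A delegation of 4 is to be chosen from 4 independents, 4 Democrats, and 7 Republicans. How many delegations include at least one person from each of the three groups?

672

Unrestricted: C(15,4) = 1365 ways to pick any 4 of the 15.
Selections missing a whole group: no independents → C(11,4) = 330; no Democrats → C(11,4) = 330; no Republicans → C(8,4) = 70.
Add back selections omitting two groups (i.e. drawn from a single group): C(4,4) + C(4,4) + C(7,4) = 37.
By inclusion–exclusion: 1365 − 730 + 37 = 672.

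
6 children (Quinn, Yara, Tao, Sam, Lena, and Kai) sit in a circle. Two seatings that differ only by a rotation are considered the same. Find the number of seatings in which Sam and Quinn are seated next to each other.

48

Glue Sam and Quinn into a block (2 internal orders). Seating 5 units around a circle gives (4)! arrangements.
So 2 × (4)! = 2 × 24 = 48.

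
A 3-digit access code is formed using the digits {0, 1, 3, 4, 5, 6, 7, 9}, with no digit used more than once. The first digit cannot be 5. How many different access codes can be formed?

294

The first digit has 8−1 = 7 choices (anything except 5).
The remaining 2 digits are filled from the other 7 symbols without repetition: 7 × 6 = 42.
Total: 7 × 42 = 294.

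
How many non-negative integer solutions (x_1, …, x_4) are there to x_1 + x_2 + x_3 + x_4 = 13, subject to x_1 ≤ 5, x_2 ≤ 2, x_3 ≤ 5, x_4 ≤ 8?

77

Ignoring the caps, the number of non-negative solutions to x_1+…+x_4 = 13 is C(16,3) = 560.
Subtract solutions that violate a single cap (substitute x_i' = x_i − (cap_i+1)): x_1 ≥ 6 gives C(10,3) = 120; x_2 ≥ 3 gives C(13,3) = 286; x_3 ≥ 6 gives C(10,3) = 120; x_4 ≥ 9 gives C(7,3) = 35. Together 561.
Add back pairs where two caps are both exceeded: 35 + 4 + 0 + 35 + 4 + 0 = 78.
By inclusion–exclusion the count is 560 − 561 + 78 = 77.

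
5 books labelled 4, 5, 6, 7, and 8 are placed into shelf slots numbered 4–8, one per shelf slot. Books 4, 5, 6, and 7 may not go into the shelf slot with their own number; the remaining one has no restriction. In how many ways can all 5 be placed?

53

Let Aᵢ (for 4 ≤ i ≤ 7) be the placements that put book i in its forbidden shelf slot. Any j of these fix j positions, leaving (5−j)! ways to fill the rest, and there are C(4,j) ways to pick which j.
By inclusion–exclusion, the number of valid placements is Σ_{j=0}^{4} (−1)^j C(4,j)·(5−j)!.
Computing: 120 − 96 + 36 − 8 + 1 = 53.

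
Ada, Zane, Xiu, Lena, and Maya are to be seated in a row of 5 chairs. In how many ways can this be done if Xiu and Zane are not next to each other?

72

There are 5! = 120 arrangements in all. If Xiu and Zane are adjacent, merging them into one block gives 2·(4)! = 48 arrangements.
So 120 − 48 = 72 arrangements keep them apart.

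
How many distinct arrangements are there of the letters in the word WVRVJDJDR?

The 9 letters of WVRVJDJDR have repeats: D appearing twice, J appearing twice, R appearing twice, and V appearing twice.
The number of distinct arrangements is 9!/(2!·2!·2!·2!) = 362880/16 = 22680.

22680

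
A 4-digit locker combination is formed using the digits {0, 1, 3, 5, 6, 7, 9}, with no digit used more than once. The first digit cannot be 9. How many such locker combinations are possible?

720

The first digit has 7−1 = 6 choices (anything except 9).
The remaining 3 digits are filled from the other 6 symbols without repetition: 6 × 5 × 4 = 120.
Total: 6 × 120 = 720.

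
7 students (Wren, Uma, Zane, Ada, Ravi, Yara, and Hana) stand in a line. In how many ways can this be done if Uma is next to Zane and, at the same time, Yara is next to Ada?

Treat {Uma,Zane} as one block (2 orders) and {Yara,Ada} as another (2 orders).
That leaves 5 units to arrange: 2 × 2 × 5! = 4 × 120 = 480.

480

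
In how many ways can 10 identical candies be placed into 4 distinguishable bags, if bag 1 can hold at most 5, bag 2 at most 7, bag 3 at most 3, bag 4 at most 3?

85

Without the upper bounds there are C(13,3) = 286 ways to split 10 among 4 bags.
Subtract solutions that violate a single cap (substitute x_i' = x_i − (cap_i+1)): x_1 ≥ 6 gives C(7,3) = 35; x_2 ≥ 8 gives C(5,3) = 10; x_3 ≥ 4 gives C(9,3) = 84; x_4 ≥ 4 gives C(9,3) = 84. Together 213.
Add back pairs where two caps are both exceeded: 0 + 1 + 1 + 0 + 0 + 10 = 12.
By inclusion–exclusion the count is 286 − 213 + 12 = 85.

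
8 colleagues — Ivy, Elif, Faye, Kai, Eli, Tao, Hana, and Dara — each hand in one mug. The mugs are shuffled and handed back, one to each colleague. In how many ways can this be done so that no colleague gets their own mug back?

14833

This is the derangement count D_8: permutations of 8 items with no fixed point.
By inclusion–exclusion this is Σ_{j=0}^{8} (−1)^j C(8,j)·(8−j)!.
Computing: 40320 − 40320 + 20160 − 6720 + 1680 − 336 + 56 − 8 + 1 = 14833.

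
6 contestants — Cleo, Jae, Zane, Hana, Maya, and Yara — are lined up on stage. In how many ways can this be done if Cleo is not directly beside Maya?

480

There are 6! = 720 arrangements in all. If Cleo and Maya are adjacent, merging them into one block gives 2·(5)! = 240 arrangements.
So 720 − 240 = 480 arrangements keep them apart.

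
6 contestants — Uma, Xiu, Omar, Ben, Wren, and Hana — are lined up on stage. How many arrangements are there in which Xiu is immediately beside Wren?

240

Glue Xiu and Wren into one block (2 internal orders), leaving 5 units to arrange in a row.
So the count is 2·(5)! = 240.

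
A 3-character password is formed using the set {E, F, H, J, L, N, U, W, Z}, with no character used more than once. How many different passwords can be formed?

With no repetition, fill the 3 characters in order: 9 choices, then 8, down to 7.
9 × 8 × 7 = 504.

504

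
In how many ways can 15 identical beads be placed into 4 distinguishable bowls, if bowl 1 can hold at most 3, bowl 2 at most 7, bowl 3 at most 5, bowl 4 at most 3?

20

Ignoring the caps, the number of non-negative solutions to x_1+…+x_4 = 15 is C(18,3) = 816.
Subtract solutions that violate a single cap (substitute x_i' = x_i − (cap_i+1)): x_1 ≥ 4 gives C(14,3) = 364; x_2 ≥ 8 gives C(10,3) = 120; x_3 ≥ 6 gives C(12,3) = 220; x_4 ≥ 4 gives C(14,3) = 364. Together 1068.
Add back pairs where two caps are both exceeded: 20 + 56 + 120 + 4 + 20 + 56 = 276.
Subtract triples: 0 + 0 + 4 + 0 = 4.
By inclusion–exclusion the count is 816 − 1068 + 276 − 4 = 20.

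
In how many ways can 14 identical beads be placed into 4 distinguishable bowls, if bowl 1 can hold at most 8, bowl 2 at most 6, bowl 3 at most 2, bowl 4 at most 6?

101

By stars and bars, unrestricted non-negative solutions to x_1+…+x_4 = 14 number C(14+3,3) = 680.
Subtract solutions that violate a single cap (substitute x_i' = x_i − (cap_i+1)): x_1 ≥ 9 gives C(8,3) = 56; x_2 ≥ 7 gives C(10,3) = 120; x_3 ≥ 3 gives C(14,3) = 364; x_4 ≥ 7 gives C(10,3) = 120. Together 660.
Add back pairs where two caps are both exceeded: 0 + 10 + 0 + 35 + 1 + 35 = 81.
By inclusion–exclusion the count is 680 − 660 + 81 = 101.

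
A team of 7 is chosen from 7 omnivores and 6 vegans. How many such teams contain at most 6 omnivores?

1715

Split by how many omnivores are chosen (0 through 6).
Sum: C(7,0)·C(6,7) + C(7,1)·C(6,6) + C(7,2)·C(6,5) + C(7,3)·C(6,4) + C(7,4)·C(6,3) + C(7,5)·C(6,2) + C(7,6)·C(6,1) = 0 + 7 + 126 + 525 + 700 + 315 + 42 = 1715.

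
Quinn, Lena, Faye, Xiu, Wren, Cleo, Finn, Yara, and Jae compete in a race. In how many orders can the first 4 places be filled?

3024

There are 9 choices for 1st place, 8 for 2nd, and so on down to 6 for position 4.
That gives 9 × 8 × 7 × 6 = 3024.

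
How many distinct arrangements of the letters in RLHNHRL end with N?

Fix N in the last position and arrange the remaining 6 letters.
Those 6 letters have H appearing twice, L appearing twice, and R appearing twice, giving (6)!/(2!·2!·2!) = 90.

90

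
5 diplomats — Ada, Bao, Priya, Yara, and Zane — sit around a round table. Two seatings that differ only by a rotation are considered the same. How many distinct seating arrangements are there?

Around a circle, 5 distinct people have 5!/5 = (4)! = 24 rotationally distinct seatings.

24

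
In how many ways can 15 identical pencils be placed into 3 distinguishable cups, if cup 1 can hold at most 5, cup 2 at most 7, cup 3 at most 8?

By stars and bars, unrestricted non-negative solutions to x_1+…+x_3 = 15 number C(15+2,2) = 136.
Subtract solutions that violate a single cap (substitute x_i' = x_i − (cap_i+1)): x_1 ≥ 6 gives C(11,2) = 55; x_2 ≥ 8 gives C(9,2) = 36; x_3 ≥ 9 gives C(8,2) = 28. Together 119.
Add back pairs where two caps are both exceeded: 3 + 1 + 0 = 4.
By inclusion–exclusion the count is 136 − 119 + 4 = 21.

21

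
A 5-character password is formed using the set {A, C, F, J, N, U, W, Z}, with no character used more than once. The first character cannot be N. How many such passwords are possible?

The first character has 8−1 = 7 choices (anything except N).
The remaining 4 characters are filled from the other 7 symbols without repetition: 7 × 6 × 5 × 4 = 840.
Total: 7 × 840 = 5880.

5880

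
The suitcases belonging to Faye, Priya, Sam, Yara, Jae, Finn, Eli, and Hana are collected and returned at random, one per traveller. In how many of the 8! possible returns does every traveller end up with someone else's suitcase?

14833

Let Aᵢ be the assignments in which traveller i gets their own suitcase. We want the size of the complement of A₁∪…∪A_8.
By inclusion–exclusion this is Σ_{j=0}^{8} (−1)^j C(8,j)·(8−j)!.
Computing: 40320 − 40320 + 20160 − 6720 + 1680 − 336 + 56 − 8 + 1 = 14833.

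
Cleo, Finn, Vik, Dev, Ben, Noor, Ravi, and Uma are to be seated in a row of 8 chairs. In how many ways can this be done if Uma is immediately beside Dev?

10080

Glue Uma and Dev into one block (2 internal orders), leaving 7 units to arrange in a row.
So the count is 2·(7)! = 10080.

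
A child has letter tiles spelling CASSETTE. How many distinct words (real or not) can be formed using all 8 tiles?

The 8 letters of CASSETTE have repeats: E appearing twice, S appearing twice, and T appearing twice.
The number of distinct arrangements is 8!/(2!·2!·2!) = 40320/8 = 5040.

5040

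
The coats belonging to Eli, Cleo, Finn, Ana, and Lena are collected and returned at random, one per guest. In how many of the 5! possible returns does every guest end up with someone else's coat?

Let Aᵢ be the assignments in which guest i gets their own coat. We want the size of the complement of A₁∪…∪A_5.
By inclusion–exclusion this is Σ_{j=0}^{5} (−1)^j C(5,j)·(5−j)!.
Computing: 120 − 120 + 60 − 20 + 5 − 1 = 44.

44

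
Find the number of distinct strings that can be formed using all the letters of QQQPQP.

The 6 letters of QQQPQP have repeats: P appearing twice and Q appearing 4 times.
Dividing 6! = 720 by 4!·2! = 48 for the repeated letters gives 15.

15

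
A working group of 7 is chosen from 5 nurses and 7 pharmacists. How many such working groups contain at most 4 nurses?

Split by how many nurses are chosen (0 through 4).
Sum: C(5,0)·C(7,7) + C(5,1)·C(7,6) + C(5,2)·C(7,5) + C(5,3)·C(7,4) + C(5,4)·C(7,3) = 1 + 35 + 210 + 350 + 175 = 771.

771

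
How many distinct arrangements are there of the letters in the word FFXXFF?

15

FFXXFF has 6 letters with F appearing 4 times and X appearing twice.
The number of distinct arrangements is 6!/(4!·2!) = 720/48 = 15.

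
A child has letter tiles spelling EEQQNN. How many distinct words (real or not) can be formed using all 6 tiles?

Letter multiplicities in EEQQNN: E×2, N×2, Q×2.
So there are 6! / (2!·2!·2!) = 90 distinguishable arrangements.

90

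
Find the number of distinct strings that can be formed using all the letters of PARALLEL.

3360

Letter multiplicities in PARALLEL: A×2, E×1, L×3, P×1, R×1.
The number of distinct arrangements is 8!/(3!·2!) = 40320/12 = 3360.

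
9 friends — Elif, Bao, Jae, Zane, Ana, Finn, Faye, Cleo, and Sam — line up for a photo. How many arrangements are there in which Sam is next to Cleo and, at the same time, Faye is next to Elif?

Treat {Sam,Cleo} as one block (2 orders) and {Faye,Elif} as another (2 orders).
That leaves 7 units to arrange: 2 × 2 × 7! = 4 × 5040 = 20160.

20160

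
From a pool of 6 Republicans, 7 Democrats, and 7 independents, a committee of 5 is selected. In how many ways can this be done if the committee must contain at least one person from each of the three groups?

Unrestricted: C(20,5) = 15504 ways to pick any 5 of the 20.
Subtract selections that omit an entire group: no Republicans → C(14,5) = 2002; no Democrats → C(13,5) = 1287; no independents → C(13,5) = 1287.
Add back selections omitting two groups (i.e. drawn from a single group): C(6,5) + C(7,5) + C(7,5) = 48.
By inclusion–exclusion: 15504 − 4576 + 48 = 10976.

10976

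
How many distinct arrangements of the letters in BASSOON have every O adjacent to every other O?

360

Treat the 2 copies of O as a single block. The multiset to arrange is then {OO, A, B, N, S, S}, 6 items in all.
That gives (6)!/(2!) = 360 arrangements.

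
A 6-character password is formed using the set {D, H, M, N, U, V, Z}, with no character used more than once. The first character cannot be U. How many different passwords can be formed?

The first character has 7−1 = 6 choices (anything except U).
The remaining 5 characters are filled from the other 6 symbols without repetition: 6 × 5 × 4 × 3 × 2 = 720.
Total: 6 × 720 = 4320.

4320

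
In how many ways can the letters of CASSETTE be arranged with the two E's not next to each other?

There are 8!/(2!·2!·2!) = 5040 arrangements of CASSETTE in total.
Arrangements with the E's together: treat EE as one letter, giving (7)!/(2!·2!) = 1260.
Hence 5040 − 1260 = 3780.

3780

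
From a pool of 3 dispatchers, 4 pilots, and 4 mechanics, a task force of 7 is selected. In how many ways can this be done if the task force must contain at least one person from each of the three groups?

Unrestricted: C(11,7) = 330 ways to pick any 7 of the 11.
Subtract selections that omit an entire group: no dispatchers → C(8,7) = 8; no pilots → C(7,7) = 1; no mechanics → C(7,7) = 1.
Add back selections omitting two groups (i.e. drawn from a single group): C(3,7) + C(4,7) + C(4,7) = 0.
By inclusion–exclusion: 330 − 10 + 0 = 320.

320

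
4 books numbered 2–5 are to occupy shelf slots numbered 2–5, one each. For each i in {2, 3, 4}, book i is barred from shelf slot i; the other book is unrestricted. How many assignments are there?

11

Let Aᵢ (for i ∈ {2, 3, 4}) be the placements that put book i in its forbidden shelf slot. Any j of these fix j positions, leaving (4−j)! ways to fill the rest, and there are C(3,j) ways to pick which j.
By inclusion–exclusion, the number of valid placements is Σ_{j=0}^{3} (−1)^j C(3,j)·(4−j)!.
Computing: 24 − 18 + 6 − 1 = 11.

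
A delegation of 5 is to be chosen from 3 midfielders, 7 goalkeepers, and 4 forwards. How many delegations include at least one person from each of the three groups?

1288

Total 5-person selections from all 14: C(14,5) = 2002.
Selections missing a whole group: no midfielders → C(11,5) = 462; no goalkeepers → C(7,5) = 21; no forwards → C(10,5) = 252.
Add back selections omitting two groups (i.e. drawn from a single group): C(3,5) + C(7,5) + C(4,5) = 21.
By inclusion–exclusion: 2002 − 735 + 21 = 1288.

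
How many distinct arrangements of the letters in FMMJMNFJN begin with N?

1680

Fix N in the first position and arrange the remaining 8 letters.
Those 8 letters have F appearing twice, J appearing twice, and M appearing 3 times, giving (8)!/(3!·2!·2!) = 1680.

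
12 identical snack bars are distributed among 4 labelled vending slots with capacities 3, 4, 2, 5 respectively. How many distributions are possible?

10

Ignoring the caps, the number of non-negative solutions to x_1+…+x_4 = 12 is C(15,3) = 455.
Subtract solutions that violate a single cap (substitute x_i' = x_i − (cap_i+1)): x_1 ≥ 4 gives C(11,3) = 165; x_2 ≥ 5 gives C(10,3) = 120; x_3 ≥ 3 gives C(12,3) = 220; x_4 ≥ 6 gives C(9,3) = 84. Together 589.
Add back pairs where two caps are both exceeded: 20 + 56 + 10 + 35 + 4 + 20 = 145.
Subtract triples: 1 + 0 + 0 + 0 = 1.
By inclusion–exclusion the count is 455 − 589 + 145 − 1 = 10.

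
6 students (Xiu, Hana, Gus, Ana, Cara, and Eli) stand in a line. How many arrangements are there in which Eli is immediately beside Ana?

Place the 4 others and the Eli-Ana pair as 5 objects in a line; the pair has 2 internal arrangements.
So the count is 2·(5)! = 240.

240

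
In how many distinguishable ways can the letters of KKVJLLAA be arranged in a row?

KKVJLLAA has 8 letters with A appearing twice, K appearing twice, and L appearing twice.
The number of distinct arrangements is 8!/(2!·2!·2!) = 40320/8 = 5040.

5040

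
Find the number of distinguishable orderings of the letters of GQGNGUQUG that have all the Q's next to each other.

Treat the 2 copies of Q as a single block. The multiset to arrange is then {QQ, G, G, G, G, N, U, U}, 8 items in all.
That gives (8)!/(4!·2!) = 840 arrangements.

840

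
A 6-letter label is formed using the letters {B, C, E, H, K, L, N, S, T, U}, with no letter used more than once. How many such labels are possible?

Choose and order 6 of the 10 symbols: the first letter has 10 options, the next 9, and so on down to 5.
10 × 9 × 8 × 7 × 6 × 5 = 151200.

151200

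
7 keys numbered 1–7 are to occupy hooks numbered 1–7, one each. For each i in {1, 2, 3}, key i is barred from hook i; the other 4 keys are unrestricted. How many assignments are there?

Let Aᵢ (for i ∈ {1, 2, 3}) be the placements that put key i in its forbidden hook. Any j of these fix j positions, leaving (7−j)! ways to fill the rest, and there are C(3,j) ways to pick which j.
By inclusion–exclusion, the number of valid placements is Σ_{j=0}^{3} (−1)^j C(3,j)·(7−j)!.
Computing: 5040 − 2160 + 360 − 24 = 3216.

3216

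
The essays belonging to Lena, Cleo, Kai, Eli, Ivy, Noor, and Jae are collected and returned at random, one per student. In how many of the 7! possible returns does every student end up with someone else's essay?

Count assignments avoiding every fixed point. For any j of the 7 students fixed to their own essay, the other 7−j can be arranged in (7−j)! ways.
By inclusion–exclusion this is Σ_{j=0}^{7} (−1)^j C(7,j)·(7−j)!.
Computing: 5040 − 5040 + 2520 − 840 + 210 − 42 + 7 − 1 = 1854.

1854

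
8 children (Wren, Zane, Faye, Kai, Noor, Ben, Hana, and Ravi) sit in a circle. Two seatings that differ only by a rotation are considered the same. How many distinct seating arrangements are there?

Seat Wren anywhere (absorbing the rotational symmetry), then permute the other 7: (7)! = 5040.

5040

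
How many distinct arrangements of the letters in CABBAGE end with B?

With the last slot taken by B, it remains to arrange the other 6 letters (CABAGE).
Those 6 letters have A appearing twice, giving (6)!/(2!) = 360.

360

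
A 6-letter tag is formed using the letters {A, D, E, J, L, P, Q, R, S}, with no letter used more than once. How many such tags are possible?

60480

This is a permutation of 6 out of 9: P(9,6) = 9!/3!.
9 × 8 × 7 × 6 × 5 × 4 = 60480.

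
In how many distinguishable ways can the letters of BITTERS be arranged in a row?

2520

The 7 letters of BITTERS have repeats: T appearing twice.
So there are 7! / (2!) = 2520 distinguishable arrangements.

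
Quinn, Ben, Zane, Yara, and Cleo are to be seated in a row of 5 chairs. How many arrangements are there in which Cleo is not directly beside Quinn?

72

Of the 5! = 120 arrangements, those with Cleo and Quinn adjacent number 2 × 4! = 48 (treat the pair as a block with 2 internal orders).
Complementary counting: 120 − 48 = 72.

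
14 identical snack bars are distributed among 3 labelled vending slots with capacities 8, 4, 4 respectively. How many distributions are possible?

6

By stars and bars, unrestricted non-negative solutions to x_1+…+x_3 = 14 number C(14+2,2) = 120.
Subtract solutions that violate a single cap (substitute x_i' = x_i − (cap_i+1)): x_1 ≥ 9 gives C(7,2) = 21; x_2 ≥ 5 gives C(11,2) = 55; x_3 ≥ 5 gives C(11,2) = 55. Together 131.
Add back pairs where two caps are both exceeded: 1 + 1 + 15 = 17.
By inclusion–exclusion the count is 120 − 131 + 17 = 6.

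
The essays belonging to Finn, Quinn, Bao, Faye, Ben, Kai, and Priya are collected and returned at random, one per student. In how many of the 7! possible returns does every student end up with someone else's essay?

This is the derangement count D_7: permutations of 7 items with no fixed point.
By inclusion–exclusion this is Σ_{j=0}^{7} (−1)^j C(7,j)·(7−j)!.
Computing: 5040 − 5040 + 2520 − 840 + 210 − 42 + 7 − 1 = 1854.

1854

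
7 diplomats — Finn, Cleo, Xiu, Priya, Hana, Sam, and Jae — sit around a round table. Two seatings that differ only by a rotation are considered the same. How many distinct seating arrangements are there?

Seat Finn anywhere (absorbing the rotational symmetry), then permute the other 6: (6)! = 720.

720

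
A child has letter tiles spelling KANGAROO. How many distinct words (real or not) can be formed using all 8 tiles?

KANGAROO has 8 letters with A appearing twice and O appearing twice.
The number of distinct arrangements is 8!/(2!·2!) = 40320/4 = 10080.

10080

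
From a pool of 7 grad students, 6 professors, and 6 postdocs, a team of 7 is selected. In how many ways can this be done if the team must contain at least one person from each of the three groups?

Unrestricted: C(19,7) = 50388 ways to pick any 7 of the 19.
Selections missing a whole group: no grad students → C(12,7) = 792; no professors → C(13,7) = 1716; no postdocs → C(13,7) = 1716.
Add back selections omitting two groups (i.e. drawn from a single group): C(7,7) + C(6,7) + C(6,7) = 1.
By inclusion–exclusion: 50388 − 4224 + 1 = 46165.

46165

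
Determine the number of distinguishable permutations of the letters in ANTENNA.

420

ANTENNA has 7 letters with A appearing twice and N appearing 3 times.
Dividing 7! = 5040 by 3!·2! = 12 for the repeated letters gives 420.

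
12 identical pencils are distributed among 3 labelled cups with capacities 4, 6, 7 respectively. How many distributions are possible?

Without the upper bounds there are C(14,2) = 91 ways to split 12 among 3 cups.
Subtract solutions that violate a single cap (substitute x_i' = x_i − (cap_i+1)): x_1 ≥ 5 gives C(9,2) = 36; x_2 ≥ 7 gives C(7,2) = 21; x_3 ≥ 8 gives C(6,2) = 15. Together 72.
Add back pairs where two caps are both exceeded: 1 + 0 + 0 = 1.
By inclusion–exclusion the count is 91 − 72 + 1 = 20.

20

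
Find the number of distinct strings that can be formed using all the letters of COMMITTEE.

45360

Letter multiplicities in COMMITTEE: C×1, E×2, I×1, M×2, O×1, T×2.
Dividing 9! = 362880 by 2!·2!·2! = 8 for the repeated letters gives 45360.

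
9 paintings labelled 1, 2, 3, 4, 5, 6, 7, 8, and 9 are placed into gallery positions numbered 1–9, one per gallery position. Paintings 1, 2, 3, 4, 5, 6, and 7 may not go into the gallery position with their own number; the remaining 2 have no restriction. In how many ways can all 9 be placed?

Let Aᵢ (for 1 ≤ i ≤ 7) be the placements that put painting i in its forbidden gallery position. Any j of these fix j positions, leaving (9−j)! ways to fill the rest, and there are C(7,j) ways to pick which j.
By inclusion–exclusion, the number of valid placements is Σ_{j=0}^{7} (−1)^j C(7,j)·(9−j)!.
Computing: 362880 − 282240 + 105840 − 25200 + 4200 − 504 + 42 − 2 = 165016.

165016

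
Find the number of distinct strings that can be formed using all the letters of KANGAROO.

10080

The 8 letters of KANGAROO have repeats: A appearing twice and O appearing twice.
So there are 8! / (2!·2!) = 10080 distinguishable arrangements.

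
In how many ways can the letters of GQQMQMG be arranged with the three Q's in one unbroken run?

30

Treat the 3 copies of Q as a single block. The multiset to arrange is then {QQQ, G, G, M, M}, 5 items in all.
That gives (5)!/(2!·2!) = 30 arrangements.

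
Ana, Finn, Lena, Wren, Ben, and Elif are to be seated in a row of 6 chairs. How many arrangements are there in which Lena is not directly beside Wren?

Of the 6! = 720 arrangements, those with Lena and Wren adjacent number 2 × 5! = 240 (treat the pair as a block with 2 internal orders).
Complementary counting: 720 − 240 = 480.

480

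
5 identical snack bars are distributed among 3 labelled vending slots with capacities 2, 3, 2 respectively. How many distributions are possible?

6

By stars and bars, unrestricted non-negative solutions to x_1+…+x_3 = 5 number C(5+2,2) = 21.
Subtract solutions that violate a single cap (substitute x_i' = x_i − (cap_i+1)): x_1 ≥ 3 gives C(4,2) = 6; x_2 ≥ 4 gives C(3,2) = 3; x_3 ≥ 3 gives C(4,2) = 6. Together 15.
No two caps can be exceeded simultaneously, so the pair terms are all 0.
By inclusion–exclusion the count is 21 − 15 + 0 = 6.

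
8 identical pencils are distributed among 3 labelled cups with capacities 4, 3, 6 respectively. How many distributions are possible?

Without the upper bounds there are C(10,2) = 45 ways to split 8 among 3 cups.
Subtract solutions that violate a single cap (substitute x_i' = x_i − (cap_i+1)): x_1 ≥ 5 gives C(5,2) = 10; x_2 ≥ 4 gives C(6,2) = 15; x_3 ≥ 7 gives C(3,2) = 3. Together 28.
No two caps can be exceeded simultaneously, so the pair terms are all 0.
By inclusion–exclusion the count is 45 − 28 + 0 = 17.

17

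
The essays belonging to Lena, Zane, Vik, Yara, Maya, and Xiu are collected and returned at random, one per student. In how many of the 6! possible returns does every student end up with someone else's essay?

265

Count assignments avoiding every fixed point. For any j of the 6 students fixed to their own essay, the other 6−j can be arranged in (6−j)! ways.
By inclusion–exclusion this is Σ_{j=0}^{6} (−1)^j C(6,j)·(6−j)!.
Computing: 720 − 720 + 360 − 120 + 30 − 6 + 1 = 265.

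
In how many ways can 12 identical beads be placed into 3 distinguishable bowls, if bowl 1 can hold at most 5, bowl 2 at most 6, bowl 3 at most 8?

By stars and bars, unrestricted non-negative solutions to x_1+…+x_3 = 12 number C(12+2,2) = 91.
Subtract solutions that violate a single cap (substitute x_i' = x_i − (cap_i+1)): x_1 ≥ 6 gives C(8,2) = 28; x_2 ≥ 7 gives C(7,2) = 21; x_3 ≥ 9 gives C(5,2) = 10. Together 59.
No two caps can be exceeded simultaneously, so the pair terms are all 0.
By inclusion–exclusion the count is 91 − 59 + 0 = 32.

32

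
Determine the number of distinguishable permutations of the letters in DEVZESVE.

Letter multiplicities in DEVZESVE: D×1, E×3, S×1, V×2, Z×1.
So there are 8! / (3!·2!) = 3360 distinguishable arrangements.

3360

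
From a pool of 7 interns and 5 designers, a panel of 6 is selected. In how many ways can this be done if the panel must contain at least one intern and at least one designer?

Total 6-person selections from all 12: C(12,6) = 924.
Subtract selections that omit an entire group: no interns → C(5,6) = 0; no designers → C(7,6) = 7.
Both groups omitted at once is impossible, so 924 − 7 = 917.

917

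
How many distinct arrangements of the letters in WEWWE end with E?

4

With the last slot taken by E, it remains to arrange the other 4 letters (WWWE).
Those 4 letters have W appearing 3 times, giving (4)!/(3!) = 4.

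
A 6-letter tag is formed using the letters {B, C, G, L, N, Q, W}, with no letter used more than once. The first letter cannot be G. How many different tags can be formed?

4320

The first letter has 7−1 = 6 choices (anything except G).
The remaining 5 letters are filled from the other 6 symbols without repetition: 6 × 5 × 4 × 3 × 2 = 720.
Total: 6 × 720 = 4320.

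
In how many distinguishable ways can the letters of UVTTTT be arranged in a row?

UVTTTT has 6 letters with T appearing 4 times.
Dividing 6! = 720 by 4! = 24 for the repeated letters gives 30.

30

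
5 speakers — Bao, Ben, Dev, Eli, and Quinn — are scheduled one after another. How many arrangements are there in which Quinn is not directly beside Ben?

72

Of the 5! = 120 arrangements, those with Quinn and Ben adjacent number 2 × 4! = 48 (treat the pair as a block with 2 internal orders).
So 120 − 48 = 72 arrangements keep them apart.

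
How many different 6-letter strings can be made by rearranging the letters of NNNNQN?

NNNNQN has 6 letters with N appearing 5 times.
So there are 6! / (5!) = 6 distinguishable arrangements.

6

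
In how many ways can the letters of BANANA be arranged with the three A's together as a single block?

Treat the 3 copies of A as a single block. The multiset to arrange is then {AAA, B, N, N}, 4 items in all.
That gives (4)!/(2!) = 12 arrangements.

12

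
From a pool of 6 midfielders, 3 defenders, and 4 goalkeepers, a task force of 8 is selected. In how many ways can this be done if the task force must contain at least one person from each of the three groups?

1233

Total 8-person selections from all 13: C(13,8) = 1287.
Selections missing a whole group: no midfielders → C(7,8) = 0; no defenders → C(10,8) = 45; no goalkeepers → C(9,8) = 9.
Add back selections omitting two groups (i.e. drawn from a single group): C(6,8) + C(3,8) + C(4,8) = 0.
By inclusion–exclusion: 1287 − 54 + 0 = 1233.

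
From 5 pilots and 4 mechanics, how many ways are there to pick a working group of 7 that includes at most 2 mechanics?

Split by how many mechanics are chosen (0 through 2).
Sum: C(4,0)·C(5,7) + C(4,1)·C(5,6) + C(4,2)·C(5,5) = 0 + 0 + 6 = 6.

6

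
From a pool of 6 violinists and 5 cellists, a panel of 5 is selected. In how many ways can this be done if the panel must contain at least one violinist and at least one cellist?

455

Total 5-person selections from all 11: C(11,5) = 462.
Subtract selections that omit an entire group: no violinists → C(5,5) = 1; no cellists → C(6,5) = 6.
Both groups omitted at once is impossible, so 462 − 7 = 455.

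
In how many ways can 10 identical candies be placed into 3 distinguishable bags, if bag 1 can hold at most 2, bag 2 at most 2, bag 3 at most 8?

6

Without the upper bounds there are C(12,2) = 66 ways to split 10 among 3 bags.
Subtract solutions that violate a single cap (substitute x_i' = x_i − (cap_i+1)): x_1 ≥ 3 gives C(9,2) = 36; x_2 ≥ 3 gives C(9,2) = 36; x_3 ≥ 9 gives C(3,2) = 3. Together 75.
Add back pairs where two caps are both exceeded: 15 + 0 + 0 = 15.
By inclusion–exclusion the count is 66 − 75 + 15 = 6.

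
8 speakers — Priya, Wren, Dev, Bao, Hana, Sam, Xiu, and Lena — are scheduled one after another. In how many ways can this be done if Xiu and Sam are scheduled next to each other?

10080

Treat {Xiu, Sam} as a single unit. There are 7 units to order, and the pair itself can be ordered 2 ways.
So the count is 2·(7)! = 10080.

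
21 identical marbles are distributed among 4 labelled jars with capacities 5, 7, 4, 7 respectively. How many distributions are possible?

10

Without the upper bounds there are C(24,3) = 2024 ways to split 21 among 4 jars.
Subtract solutions that violate a single cap (substitute x_i' = x_i − (cap_i+1)): x_1 ≥ 6 gives C(18,3) = 816; x_2 ≥ 8 gives C(16,3) = 560; x_3 ≥ 5 gives C(19,3) = 969; x_4 ≥ 8 gives C(16,3) = 560. Together 2905.
Add back pairs where two caps are both exceeded: 120 + 286 + 120 + 165 + 56 + 165 = 912.
Subtract triples: 10 + 0 + 10 + 1 = 21.
By inclusion–exclusion the count is 2024 − 2905 + 912 − 21 = 10.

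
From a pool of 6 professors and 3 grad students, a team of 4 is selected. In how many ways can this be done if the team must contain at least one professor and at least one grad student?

111

Unrestricted: C(9,4) = 126 ways to pick any 4 of the 9.
Subtract selections that omit an entire group: no professors → C(3,4) = 0; no grad students → C(6,4) = 15.
Both groups omitted at once is impossible, so 126 − 15 = 111.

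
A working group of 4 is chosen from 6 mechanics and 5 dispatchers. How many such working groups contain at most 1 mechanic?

65

Split by how many mechanics are chosen (0 through 1).
Sum: C(6,0)·C(5,4) + C(6,1)·C(5,3) = 5 + 60 = 65.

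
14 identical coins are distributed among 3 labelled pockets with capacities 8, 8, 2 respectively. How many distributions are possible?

12

Without the upper bounds there are C(16,2) = 120 ways to split 14 among 3 pockets.
Subtract solutions that violate a single cap (substitute x_i' = x_i − (cap_i+1)): x_1 ≥ 9 gives C(7,2) = 21; x_2 ≥ 9 gives C(7,2) = 21; x_3 ≥ 3 gives C(13,2) = 78. Together 120.
Add back pairs where two caps are both exceeded: 0 + 6 + 6 = 12.
By inclusion–exclusion the count is 120 − 120 + 12 = 12.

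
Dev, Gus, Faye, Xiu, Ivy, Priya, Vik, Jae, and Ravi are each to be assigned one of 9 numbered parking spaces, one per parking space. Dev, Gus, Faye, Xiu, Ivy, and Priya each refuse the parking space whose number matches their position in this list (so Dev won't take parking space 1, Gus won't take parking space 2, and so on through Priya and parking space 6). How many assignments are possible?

183822

Let Aᵢ (for 1 ≤ i ≤ 6) be the placements that put person i in their forbidden parking space. Any j of these fix j positions, leaving (9−j)! ways to fill the rest, and there are C(6,j) ways to pick which j.
By inclusion–exclusion, the number of valid placements is Σ_{j=0}^{6} (−1)^j C(6,j)·(9−j)!.
Computing: 362880 − 241920 + 75600 − 14400 + 1800 − 144 + 6 = 183822.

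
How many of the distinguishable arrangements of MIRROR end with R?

With the last slot taken by R, it remains to arrange the other 5 letters (MIROR).
Those 5 letters have R appearing twice, giving (5)!/(2!) = 60.

60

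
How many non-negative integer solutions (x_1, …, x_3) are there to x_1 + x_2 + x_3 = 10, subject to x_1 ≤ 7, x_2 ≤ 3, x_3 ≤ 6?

22

Ignoring the caps, the number of non-negative solutions to x_1+…+x_3 = 10 is C(12,2) = 66.
Subtract solutions that violate a single cap (substitute x_i' = x_i − (cap_i+1)): x_1 ≥ 8 gives C(4,2) = 6; x_2 ≥ 4 gives C(8,2) = 28; x_3 ≥ 7 gives C(5,2) = 10. Together 44.
No two caps can be exceeded simultaneously, so the pair terms are all 0.
By inclusion–exclusion the count is 66 − 44 + 0 = 22.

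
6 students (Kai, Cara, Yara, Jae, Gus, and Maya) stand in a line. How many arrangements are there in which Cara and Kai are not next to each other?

Of the 6! = 720 arrangements, those with Cara and Kai adjacent number 2 × 5! = 240 (treat the pair as a block with 2 internal orders).
Complementary counting: 720 − 240 = 480.

480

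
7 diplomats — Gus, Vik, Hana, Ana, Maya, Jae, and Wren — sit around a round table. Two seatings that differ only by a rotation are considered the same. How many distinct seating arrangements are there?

720

Seat Gus anywhere (absorbing the rotational symmetry), then permute the other 6: (6)! = 720.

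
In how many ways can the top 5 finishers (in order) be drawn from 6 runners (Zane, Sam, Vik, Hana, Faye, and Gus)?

There are 6 choices for 1st place, 5 for 2nd, and so on down to 2 for position 5.
That gives 6 × 5 × 4 × 3 × 2 = 720.

720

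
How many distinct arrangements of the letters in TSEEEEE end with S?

With the last slot taken by S, it remains to arrange the other 6 letters (TEEEEE).
Those 6 letters have E appearing 5 times, giving (6)!/(5!) = 6.

6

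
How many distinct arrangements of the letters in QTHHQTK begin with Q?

With the first slot taken by Q, it remains to arrange the other 6 letters (THHQTK).
Those 6 letters have H appearing twice and T appearing twice, giving (6)!/(2!·2!) = 180.

180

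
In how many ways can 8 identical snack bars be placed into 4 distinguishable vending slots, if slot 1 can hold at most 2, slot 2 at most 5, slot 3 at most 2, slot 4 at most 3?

By stars and bars, unrestricted non-negative solutions to x_1+…+x_4 = 8 number C(8+3,3) = 165.
Subtract solutions that violate a single cap (substitute x_i' = x_i − (cap_i+1)): x_1 ≥ 3 gives C(8,3) = 56; x_2 ≥ 6 gives C(5,3) = 10; x_3 ≥ 3 gives C(8,3) = 56; x_4 ≥ 4 gives C(7,3) = 35. Together 157.
Add back pairs where two caps are both exceeded: 0 + 10 + 4 + 0 + 0 + 4 = 18.
By inclusion–exclusion the count is 165 − 157 + 18 = 26.

26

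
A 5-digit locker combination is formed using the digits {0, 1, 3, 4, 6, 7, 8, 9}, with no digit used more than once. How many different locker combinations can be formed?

This is a permutation of 5 out of 8: P(8,5) = 8!/3!.
That product is 8 × 7 × 6 × 5 × 4 = 6720.

6720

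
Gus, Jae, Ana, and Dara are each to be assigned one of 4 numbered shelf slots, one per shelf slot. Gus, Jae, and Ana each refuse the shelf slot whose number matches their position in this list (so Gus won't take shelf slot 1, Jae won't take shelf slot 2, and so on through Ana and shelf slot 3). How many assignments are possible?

Let Aᵢ (for i ∈ {1, 2, 3}) be the placements that put person i in their forbidden shelf slot. Any j of these fix j positions, leaving (4−j)! ways to fill the rest, and there are C(3,j) ways to pick which j.
By inclusion–exclusion, the number of valid placements is Σ_{j=0}^{3} (−1)^j C(3,j)·(4−j)!.
Computing: 24 − 18 + 6 − 1 = 11.

11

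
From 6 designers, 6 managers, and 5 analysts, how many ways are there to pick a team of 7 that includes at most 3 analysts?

Split by how many analysts are chosen (0 through 3).
Sum: C(5,0)·C(12,7) + C(5,1)·C(12,6) + C(5,2)·C(12,5) + C(5,3)·C(12,4) = 792 + 4620 + 7920 + 4950 = 18282.

18282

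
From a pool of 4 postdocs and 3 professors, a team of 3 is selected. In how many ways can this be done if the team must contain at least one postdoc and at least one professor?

Total 3-person selections from all 7: C(7,3) = 35.
Subtract selections that omit an entire group: no postdocs → C(3,3) = 1; no professors → C(4,3) = 4.
Both groups omitted at once is impossible, so 35 − 5 = 30.

30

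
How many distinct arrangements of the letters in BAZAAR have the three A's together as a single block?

24

Treat the 3 copies of A as a single block. The multiset to arrange is then {AAA, B, R, Z}, 4 items in all.
All 4 items are distinct, so there are (4)! = 24 arrangements.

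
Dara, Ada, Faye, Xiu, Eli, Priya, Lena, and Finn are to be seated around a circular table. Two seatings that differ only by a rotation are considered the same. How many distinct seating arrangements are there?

5040

Fix one person's seat to break rotational symmetry; the remaining 7 people can be arranged in (7)! = 5040 ways.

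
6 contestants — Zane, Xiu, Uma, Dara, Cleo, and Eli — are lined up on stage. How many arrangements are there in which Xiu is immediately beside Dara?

240

Glue Xiu and Dara into one block (2 internal orders), leaving 5 units to arrange in a row.
That gives 2 × 5! = 2 × 120 = 240.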